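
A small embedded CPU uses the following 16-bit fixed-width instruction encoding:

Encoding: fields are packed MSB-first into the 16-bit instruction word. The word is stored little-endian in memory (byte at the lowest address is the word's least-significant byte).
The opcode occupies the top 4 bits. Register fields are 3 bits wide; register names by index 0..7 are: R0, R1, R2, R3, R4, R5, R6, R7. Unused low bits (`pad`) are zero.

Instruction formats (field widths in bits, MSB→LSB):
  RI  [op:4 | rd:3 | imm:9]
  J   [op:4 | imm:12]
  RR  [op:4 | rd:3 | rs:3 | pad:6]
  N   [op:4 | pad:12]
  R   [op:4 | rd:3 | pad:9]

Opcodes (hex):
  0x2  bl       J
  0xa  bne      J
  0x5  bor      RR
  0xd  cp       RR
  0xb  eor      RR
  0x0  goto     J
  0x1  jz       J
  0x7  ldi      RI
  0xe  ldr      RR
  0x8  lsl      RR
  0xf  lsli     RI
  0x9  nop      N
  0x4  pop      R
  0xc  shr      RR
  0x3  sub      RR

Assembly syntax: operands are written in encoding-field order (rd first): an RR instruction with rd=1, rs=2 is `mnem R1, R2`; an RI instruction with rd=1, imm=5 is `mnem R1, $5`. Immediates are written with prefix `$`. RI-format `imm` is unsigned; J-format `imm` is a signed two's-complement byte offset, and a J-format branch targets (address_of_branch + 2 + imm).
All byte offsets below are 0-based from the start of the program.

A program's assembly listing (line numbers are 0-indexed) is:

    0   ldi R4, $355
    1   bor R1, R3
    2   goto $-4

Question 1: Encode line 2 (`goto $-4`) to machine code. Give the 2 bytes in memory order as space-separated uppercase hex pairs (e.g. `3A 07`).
2. goto fields op=0x0:4|imm=-4:12 → word 0ffch → fc 0f

FC 0F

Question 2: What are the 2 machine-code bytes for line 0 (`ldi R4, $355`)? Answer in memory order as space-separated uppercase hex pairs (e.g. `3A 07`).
L0: ldi op=0x7:4|rd=4:3|imm=355:9 ⇒ 0x7963 ⇒ little 63 79

63 79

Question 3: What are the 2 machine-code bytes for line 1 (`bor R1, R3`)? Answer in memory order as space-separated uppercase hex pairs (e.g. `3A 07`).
L1: bor op=0x5:4|rd=1:3|rs=3:3|pad=0:6 ⇒ 0x52c0 ⇒ little c0 52

C0 52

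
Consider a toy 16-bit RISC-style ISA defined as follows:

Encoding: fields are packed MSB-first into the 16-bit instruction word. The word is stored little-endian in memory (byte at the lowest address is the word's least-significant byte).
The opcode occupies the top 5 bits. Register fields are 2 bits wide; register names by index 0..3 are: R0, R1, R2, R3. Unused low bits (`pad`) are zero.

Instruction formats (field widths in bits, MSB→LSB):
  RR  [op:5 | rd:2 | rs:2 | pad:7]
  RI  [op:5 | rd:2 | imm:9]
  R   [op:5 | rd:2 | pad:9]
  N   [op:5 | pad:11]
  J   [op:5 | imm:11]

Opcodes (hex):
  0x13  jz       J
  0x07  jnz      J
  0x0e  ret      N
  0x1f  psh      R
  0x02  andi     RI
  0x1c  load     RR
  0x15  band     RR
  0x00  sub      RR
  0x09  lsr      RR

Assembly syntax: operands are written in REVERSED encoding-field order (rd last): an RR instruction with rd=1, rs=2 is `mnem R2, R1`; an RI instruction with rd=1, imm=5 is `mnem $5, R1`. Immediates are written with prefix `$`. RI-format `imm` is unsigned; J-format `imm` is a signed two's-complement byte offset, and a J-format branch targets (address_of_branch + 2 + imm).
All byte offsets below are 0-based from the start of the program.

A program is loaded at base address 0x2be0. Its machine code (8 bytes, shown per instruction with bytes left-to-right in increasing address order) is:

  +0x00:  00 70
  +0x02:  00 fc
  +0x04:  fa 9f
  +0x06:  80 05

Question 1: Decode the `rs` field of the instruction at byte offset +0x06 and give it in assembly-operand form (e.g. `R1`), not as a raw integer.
@+06  little-endian(80 05) = 0x0580
  op=0x0580>>11=0x0 ⇒ sub (RR)
  [10:9] rd=2 = R2
  [8:7] rs=3 = R3

R3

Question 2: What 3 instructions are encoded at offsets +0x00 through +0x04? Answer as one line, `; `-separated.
ret; psh R2; jz $-6

off 0x00: read 00 70 as little → 0x7000
  top 5b → 0xe → ret [N]
off 0x02: read 00 fc as little → 0xfc00
  top 5b → 0x1f → psh [R]
  [10:9] rd=2 = R2
off 0x04: read fa 9f as little → 0x9ffa
  top 5b → 0x13 → jz [J]
  [10:0] imm=2042 (s11→-6) = $-6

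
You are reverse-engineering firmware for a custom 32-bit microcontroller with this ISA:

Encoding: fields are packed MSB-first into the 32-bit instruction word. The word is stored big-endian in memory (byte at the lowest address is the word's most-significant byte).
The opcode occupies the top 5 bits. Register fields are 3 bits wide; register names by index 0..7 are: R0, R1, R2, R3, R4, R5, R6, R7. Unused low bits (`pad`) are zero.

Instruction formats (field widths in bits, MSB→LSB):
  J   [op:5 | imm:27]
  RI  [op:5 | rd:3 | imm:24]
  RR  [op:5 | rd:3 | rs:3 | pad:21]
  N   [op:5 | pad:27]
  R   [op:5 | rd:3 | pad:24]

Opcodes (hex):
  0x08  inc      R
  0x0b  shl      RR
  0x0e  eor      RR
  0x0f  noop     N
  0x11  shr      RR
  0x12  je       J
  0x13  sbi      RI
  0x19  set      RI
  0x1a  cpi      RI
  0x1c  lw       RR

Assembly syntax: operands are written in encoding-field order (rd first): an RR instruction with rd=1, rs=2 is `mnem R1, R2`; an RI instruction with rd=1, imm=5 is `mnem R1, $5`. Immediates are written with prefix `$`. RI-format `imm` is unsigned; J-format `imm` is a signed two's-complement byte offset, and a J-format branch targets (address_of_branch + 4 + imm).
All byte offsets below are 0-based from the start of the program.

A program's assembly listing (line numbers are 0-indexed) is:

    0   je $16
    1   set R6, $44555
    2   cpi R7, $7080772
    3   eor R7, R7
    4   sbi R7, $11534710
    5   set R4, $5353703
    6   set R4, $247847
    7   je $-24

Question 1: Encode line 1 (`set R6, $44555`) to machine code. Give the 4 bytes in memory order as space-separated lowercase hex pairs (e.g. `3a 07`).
line 1 (set): pack op=0x19:5|rd=6:3|imm=44555:24 = 0xce00ae0b; big→ ce 00 ae 0b

ce 00 ae 0b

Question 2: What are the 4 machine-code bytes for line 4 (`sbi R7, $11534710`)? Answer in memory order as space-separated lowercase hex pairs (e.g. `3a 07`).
9f b0 01 76

4. sbi fields op=0x13:5|rd=7:3|imm=11534710:24 → word 9fb00176h → 9f b0 01 76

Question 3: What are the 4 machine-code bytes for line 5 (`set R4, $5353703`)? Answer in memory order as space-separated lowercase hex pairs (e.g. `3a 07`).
line 5 (set): pack op=0x19:5|rd=4:3|imm=5353703:24 = 0xcc51b0e7; big→ cc 51 b0 e7

cc 51 b0 e7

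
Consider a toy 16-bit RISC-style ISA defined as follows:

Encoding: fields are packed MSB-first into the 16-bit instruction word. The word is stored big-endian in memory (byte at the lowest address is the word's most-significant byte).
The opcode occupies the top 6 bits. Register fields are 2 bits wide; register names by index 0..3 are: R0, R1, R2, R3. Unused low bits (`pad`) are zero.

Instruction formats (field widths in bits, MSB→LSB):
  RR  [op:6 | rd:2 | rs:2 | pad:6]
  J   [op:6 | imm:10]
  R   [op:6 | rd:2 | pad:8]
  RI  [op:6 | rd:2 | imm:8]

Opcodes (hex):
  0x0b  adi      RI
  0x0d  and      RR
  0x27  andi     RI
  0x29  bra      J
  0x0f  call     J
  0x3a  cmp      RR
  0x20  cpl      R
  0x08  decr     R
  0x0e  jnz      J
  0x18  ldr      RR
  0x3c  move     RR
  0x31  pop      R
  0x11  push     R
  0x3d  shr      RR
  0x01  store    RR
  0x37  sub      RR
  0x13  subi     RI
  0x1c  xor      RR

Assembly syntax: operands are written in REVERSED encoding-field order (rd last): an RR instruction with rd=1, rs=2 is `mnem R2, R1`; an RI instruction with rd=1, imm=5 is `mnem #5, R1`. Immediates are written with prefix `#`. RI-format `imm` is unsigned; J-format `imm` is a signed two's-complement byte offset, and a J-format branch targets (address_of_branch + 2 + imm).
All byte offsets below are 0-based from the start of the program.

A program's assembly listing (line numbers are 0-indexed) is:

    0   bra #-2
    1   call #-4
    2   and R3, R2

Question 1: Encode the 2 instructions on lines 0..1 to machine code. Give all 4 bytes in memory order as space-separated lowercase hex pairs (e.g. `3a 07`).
a7 fe 3f fc

L0: bra op=0x29:6|imm=-2:10 ⇒ 0xa7fe ⇒ big a7 fe
L1: call op=0xf:6|imm=-4:10 ⇒ 0x3ffc ⇒ big 3f fc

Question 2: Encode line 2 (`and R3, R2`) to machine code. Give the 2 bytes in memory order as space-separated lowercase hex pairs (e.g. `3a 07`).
36 c0

2. and fields op=0xd:6|rd=2:2|rs=3:2|pad=0:6 → word 36c0h → 36 c0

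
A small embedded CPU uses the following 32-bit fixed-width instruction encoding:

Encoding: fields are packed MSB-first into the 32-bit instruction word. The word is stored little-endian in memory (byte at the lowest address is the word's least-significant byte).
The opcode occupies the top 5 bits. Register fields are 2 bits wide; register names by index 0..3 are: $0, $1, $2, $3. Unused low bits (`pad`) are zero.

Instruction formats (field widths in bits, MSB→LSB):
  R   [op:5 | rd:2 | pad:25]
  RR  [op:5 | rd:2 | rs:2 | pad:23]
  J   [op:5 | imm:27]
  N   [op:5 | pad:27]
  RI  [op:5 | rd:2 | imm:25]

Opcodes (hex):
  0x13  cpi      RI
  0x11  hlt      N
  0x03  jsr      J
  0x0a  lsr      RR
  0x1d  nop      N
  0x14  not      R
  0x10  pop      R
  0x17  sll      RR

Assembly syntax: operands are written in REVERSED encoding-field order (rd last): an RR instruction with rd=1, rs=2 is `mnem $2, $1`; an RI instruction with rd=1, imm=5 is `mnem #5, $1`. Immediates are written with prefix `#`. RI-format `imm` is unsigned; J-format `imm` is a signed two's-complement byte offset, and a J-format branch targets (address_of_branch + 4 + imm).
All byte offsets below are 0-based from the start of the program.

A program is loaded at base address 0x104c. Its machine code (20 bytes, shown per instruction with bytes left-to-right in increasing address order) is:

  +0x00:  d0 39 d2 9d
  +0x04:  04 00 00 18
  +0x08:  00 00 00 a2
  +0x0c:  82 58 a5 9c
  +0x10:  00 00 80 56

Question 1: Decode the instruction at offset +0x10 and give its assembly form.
@+10  little-endian(00 00 80 56) = 0x56800000
  opcode bits[31:27]=0xa: lsr/RR
  [26:25] rd=3 = $3
  [24:23] rs=1 = $1

lsr $1, $3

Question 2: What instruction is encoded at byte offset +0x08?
not $1

@+08  little-endian(00 00 00 a2) = 0xa2000000
  opcode bits[31:27]=0x14: not/R
  rd@[26:25]=0x1 ⇒ $1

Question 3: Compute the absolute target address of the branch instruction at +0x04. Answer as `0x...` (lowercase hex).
+0x04: 04 00 00 18 ⇒ word 0x18000004 (little)
  op=0x18000004>>27=0x3 ⇒ jsr (J)
  [26:0] imm=4 = #4
  target = base 0x104c + off 0x04 + 4 + imm 4 = 0x1058

0x1058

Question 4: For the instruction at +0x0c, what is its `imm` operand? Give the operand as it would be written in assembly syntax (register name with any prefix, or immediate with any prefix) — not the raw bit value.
#10836098

[0c] 82 58 a5 9c → 0x9ca55882
  top 5b → 0x13 → cpi [RI]
  [26:25] rd=2 = $2
  [24:0] imm=10836098 = #10836098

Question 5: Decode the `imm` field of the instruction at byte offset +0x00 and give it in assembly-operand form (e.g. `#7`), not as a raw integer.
#30554576

off 0x00: read d0 39 d2 9d as little → 0x9dd239d0
  top 5b → 0x13 → cpi [RI]
  rd: (w>>25)&0x3=0x2 → $2
  imm: (w>>0)&0x1ffffff=0x1d239d0 → #30554576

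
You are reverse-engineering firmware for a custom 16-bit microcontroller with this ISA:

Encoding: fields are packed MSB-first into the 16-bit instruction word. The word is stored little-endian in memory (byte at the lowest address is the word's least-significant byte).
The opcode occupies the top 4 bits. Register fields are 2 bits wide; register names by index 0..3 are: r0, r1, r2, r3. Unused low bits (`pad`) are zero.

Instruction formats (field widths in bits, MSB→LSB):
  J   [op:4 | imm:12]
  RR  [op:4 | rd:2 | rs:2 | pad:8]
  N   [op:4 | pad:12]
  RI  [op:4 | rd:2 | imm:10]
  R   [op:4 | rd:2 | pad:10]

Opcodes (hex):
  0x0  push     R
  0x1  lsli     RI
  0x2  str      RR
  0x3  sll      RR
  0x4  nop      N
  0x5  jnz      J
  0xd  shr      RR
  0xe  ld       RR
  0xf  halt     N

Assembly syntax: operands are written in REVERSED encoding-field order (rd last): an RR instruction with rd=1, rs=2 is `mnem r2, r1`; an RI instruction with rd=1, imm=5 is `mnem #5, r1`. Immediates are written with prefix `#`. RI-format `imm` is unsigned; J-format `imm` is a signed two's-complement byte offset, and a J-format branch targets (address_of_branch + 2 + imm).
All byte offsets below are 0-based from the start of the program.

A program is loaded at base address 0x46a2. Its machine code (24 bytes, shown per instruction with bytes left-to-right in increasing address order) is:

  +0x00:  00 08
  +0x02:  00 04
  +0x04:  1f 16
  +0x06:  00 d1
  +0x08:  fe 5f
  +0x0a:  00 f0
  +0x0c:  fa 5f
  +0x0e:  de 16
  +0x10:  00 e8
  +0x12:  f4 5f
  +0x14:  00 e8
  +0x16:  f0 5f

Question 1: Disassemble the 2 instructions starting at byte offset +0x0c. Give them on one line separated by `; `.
jnz #-6; lsli #734, r1

@+0c  little-endian(fa 5f) = 0x5ffa
  op=0x5ffa>>12=0x5 ⇒ jnz (J)
  imm: (w>>0)&0xfff=0xffa (s12→-6) → #-6
@+0e  little-endian(de 16) = 0x16de
  op=0x16de>>12=0x1 ⇒ lsli (RI)
  rd: (w>>10)&0x3=0x1 → r1
  imm: (w>>0)&0x3ff=0x2de → #734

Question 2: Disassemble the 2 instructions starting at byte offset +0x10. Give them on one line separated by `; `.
ld r0, r2; jnz #-12

off 0x10: read 00 e8 as little → 0xe800
  op=0xe800>>12=0xe ⇒ ld (RR)
  rd@[11:10]=0x2 ⇒ r2
  rs@[9:8]=0x0 ⇒ r0
off 0x12: read f4 5f as little → 0x5ff4
  op=0x5ff4>>12=0x5 ⇒ jnz (J)
  imm@[11:0]=0xff4 (s12→-12) ⇒ #-12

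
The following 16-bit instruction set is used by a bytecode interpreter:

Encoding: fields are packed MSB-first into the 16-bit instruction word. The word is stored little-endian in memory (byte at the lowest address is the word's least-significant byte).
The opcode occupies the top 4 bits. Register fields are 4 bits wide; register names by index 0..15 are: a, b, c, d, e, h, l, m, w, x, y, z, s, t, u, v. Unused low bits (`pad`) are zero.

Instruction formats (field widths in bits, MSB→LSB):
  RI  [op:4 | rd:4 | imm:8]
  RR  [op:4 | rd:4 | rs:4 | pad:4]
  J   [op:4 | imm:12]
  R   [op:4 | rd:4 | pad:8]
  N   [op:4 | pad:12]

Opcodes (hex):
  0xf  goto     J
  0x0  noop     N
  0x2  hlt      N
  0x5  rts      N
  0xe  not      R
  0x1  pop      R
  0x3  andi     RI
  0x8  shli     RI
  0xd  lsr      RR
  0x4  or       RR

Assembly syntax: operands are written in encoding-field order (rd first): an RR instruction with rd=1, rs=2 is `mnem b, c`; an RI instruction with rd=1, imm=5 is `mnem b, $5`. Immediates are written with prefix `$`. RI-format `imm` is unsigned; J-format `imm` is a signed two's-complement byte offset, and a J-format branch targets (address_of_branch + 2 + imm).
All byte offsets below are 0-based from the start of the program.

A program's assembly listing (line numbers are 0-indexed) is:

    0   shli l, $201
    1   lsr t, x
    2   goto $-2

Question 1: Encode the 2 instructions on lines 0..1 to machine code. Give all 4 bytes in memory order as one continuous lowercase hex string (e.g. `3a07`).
c98690dd

L0: shli op=0x8:4|rd=6:4|imm=201:8 ⇒ 0x86c9 ⇒ little c9 86
L1: lsr op=0xd:4|rd=13:4|rs=9:4|pad=0:4 ⇒ 0xdd90 ⇒ little 90 dd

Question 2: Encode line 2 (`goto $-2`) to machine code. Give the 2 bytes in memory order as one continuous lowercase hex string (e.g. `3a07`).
feff

L2: goto op=0xf:4|imm=-2:12 ⇒ 0xfffe ⇒ little fe ff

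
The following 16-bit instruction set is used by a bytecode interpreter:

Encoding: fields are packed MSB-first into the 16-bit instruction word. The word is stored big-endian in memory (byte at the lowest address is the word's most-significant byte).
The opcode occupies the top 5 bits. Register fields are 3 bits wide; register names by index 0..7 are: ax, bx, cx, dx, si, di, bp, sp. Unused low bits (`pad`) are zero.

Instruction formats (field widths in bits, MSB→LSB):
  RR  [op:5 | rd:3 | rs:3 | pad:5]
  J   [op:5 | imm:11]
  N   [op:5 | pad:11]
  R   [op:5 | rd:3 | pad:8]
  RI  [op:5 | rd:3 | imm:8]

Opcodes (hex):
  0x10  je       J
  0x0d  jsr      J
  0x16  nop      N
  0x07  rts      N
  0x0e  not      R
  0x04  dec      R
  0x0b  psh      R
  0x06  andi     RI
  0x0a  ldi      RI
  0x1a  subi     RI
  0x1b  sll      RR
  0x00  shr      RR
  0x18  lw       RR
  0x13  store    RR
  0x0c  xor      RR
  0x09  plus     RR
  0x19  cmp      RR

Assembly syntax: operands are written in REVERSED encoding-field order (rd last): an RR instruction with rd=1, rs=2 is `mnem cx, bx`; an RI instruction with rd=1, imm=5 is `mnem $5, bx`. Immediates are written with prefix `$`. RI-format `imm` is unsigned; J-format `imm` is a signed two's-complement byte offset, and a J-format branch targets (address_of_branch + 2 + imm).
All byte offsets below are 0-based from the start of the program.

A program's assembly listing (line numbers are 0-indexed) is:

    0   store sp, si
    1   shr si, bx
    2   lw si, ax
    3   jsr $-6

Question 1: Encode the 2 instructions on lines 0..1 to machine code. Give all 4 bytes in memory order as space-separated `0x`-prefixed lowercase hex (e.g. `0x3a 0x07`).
0x9c 0xe0 0x01 0x80

line 0 (store): pack op=0x13:5|rd=4:3|rs=7:3|pad=0:5 = 0x9ce0; big→ 9c e0
line 1 (shr): pack op=0x0:5|rd=1:3|rs=4:3|pad=0:5 = 0x0180; big→ 01 80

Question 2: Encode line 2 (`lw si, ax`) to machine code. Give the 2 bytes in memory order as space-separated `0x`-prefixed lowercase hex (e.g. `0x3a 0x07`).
0xc0 0x80

2. lw fields op=0x18:5|rd=0:3|rs=4:3|pad=0:5 → word c080h → c0 80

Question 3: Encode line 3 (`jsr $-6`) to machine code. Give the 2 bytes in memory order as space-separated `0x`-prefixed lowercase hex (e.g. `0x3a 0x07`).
L3: jsr op=0xd:5|imm=-6:11 ⇒ 0x6ffa ⇒ big 6f fa

0x6f 0xfa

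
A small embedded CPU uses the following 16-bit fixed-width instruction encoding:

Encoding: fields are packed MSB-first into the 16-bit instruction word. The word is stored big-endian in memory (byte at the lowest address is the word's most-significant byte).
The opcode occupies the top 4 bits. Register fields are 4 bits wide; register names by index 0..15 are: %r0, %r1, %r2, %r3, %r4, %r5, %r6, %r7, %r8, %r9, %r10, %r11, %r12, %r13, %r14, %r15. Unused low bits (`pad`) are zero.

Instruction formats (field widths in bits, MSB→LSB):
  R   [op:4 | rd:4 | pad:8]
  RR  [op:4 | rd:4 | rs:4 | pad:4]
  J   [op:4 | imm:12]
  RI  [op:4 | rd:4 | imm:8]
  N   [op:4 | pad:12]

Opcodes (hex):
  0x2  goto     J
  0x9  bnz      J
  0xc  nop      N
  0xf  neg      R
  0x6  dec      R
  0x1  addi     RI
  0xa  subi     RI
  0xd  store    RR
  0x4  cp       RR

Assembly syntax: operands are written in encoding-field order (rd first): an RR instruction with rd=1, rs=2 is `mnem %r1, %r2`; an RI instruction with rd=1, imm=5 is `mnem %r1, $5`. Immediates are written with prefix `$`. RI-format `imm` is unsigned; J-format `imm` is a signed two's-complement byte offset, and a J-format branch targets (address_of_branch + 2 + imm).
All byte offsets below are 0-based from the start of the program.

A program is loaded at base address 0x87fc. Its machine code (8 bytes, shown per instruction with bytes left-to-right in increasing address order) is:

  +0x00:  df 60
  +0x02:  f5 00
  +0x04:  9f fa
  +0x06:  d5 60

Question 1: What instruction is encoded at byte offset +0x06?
off 0x06: read d5 60 as big → 0xd560
  top 4b → 0xd → store [RR]
  rd@[11:8]=0x5 ⇒ %r5
  rs@[7:4]=0x6 ⇒ %r6

store %r5, %r6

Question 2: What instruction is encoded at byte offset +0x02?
neg %r5

+0x02: f5 00 ⇒ word 0xf500 (big)
  opcode bits[15:12]=0xf: neg/R
  [11:8] rd=5 = %r5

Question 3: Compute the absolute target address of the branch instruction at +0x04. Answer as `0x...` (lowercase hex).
0x87fc

off 0x04: read 9f fa as big → 0x9ffa
  top 4b → 0x9 → bnz [J]
  imm: (w>>0)&0xfff=0xffa (s12→-6) → $-6
  target = base 0x87fc + off 0x04 + 2 + imm -6 = 0x87fc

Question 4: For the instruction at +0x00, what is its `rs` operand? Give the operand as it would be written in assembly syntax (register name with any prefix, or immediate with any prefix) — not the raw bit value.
%r6

off 0x00: read df 60 as big → 0xdf60
  top 4b → 0xd → store [RR]
  rd: (w>>8)&0xf=0xf → %r15
  rs: (w>>4)&0xf=0x6 → %r6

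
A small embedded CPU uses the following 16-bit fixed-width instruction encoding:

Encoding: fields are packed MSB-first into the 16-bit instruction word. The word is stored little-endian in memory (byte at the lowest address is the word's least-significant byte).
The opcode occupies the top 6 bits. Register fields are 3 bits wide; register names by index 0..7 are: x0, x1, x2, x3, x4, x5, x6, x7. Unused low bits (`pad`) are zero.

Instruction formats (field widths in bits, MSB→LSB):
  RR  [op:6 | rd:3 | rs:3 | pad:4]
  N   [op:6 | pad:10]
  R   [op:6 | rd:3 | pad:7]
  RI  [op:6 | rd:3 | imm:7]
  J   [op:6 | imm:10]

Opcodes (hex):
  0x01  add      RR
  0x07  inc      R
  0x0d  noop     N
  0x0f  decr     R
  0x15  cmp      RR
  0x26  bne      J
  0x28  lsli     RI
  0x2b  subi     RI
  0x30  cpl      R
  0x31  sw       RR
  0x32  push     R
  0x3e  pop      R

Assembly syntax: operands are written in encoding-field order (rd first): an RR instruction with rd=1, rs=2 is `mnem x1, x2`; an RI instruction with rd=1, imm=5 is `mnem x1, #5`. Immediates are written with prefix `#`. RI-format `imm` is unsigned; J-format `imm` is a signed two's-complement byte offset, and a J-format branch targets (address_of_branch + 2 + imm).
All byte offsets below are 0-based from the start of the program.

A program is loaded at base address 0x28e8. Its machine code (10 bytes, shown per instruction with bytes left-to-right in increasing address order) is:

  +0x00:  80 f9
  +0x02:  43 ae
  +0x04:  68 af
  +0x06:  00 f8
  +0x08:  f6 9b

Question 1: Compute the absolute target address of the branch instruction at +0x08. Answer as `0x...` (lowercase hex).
@+08  little-endian(f6 9b) = 0x9bf6
  top 6b → 0x26 → bne [J]
  [9:0] imm=1014 (s10→-10) = #-10
  target = base 0x28e8 + off 0x08 + 2 + imm -10 = 0x28e8

0x28e8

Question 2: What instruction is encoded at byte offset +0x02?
+0x02: 43 ae ⇒ word 0xae43 (little)
  top 6b → 0x2b → subi [RI]
  rd: (w>>7)&0x7=0x4 → x4
  imm: (w>>0)&0x7f=0x43 → #67

subi x4, #67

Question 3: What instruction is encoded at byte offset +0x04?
+0x04: 68 af ⇒ word 0xaf68 (little)
  op=0xaf68>>10=0x2b ⇒ subi (RI)
  [9:7] rd=6 = x6
  [6:0] imm=104 = #104

subi x6, #104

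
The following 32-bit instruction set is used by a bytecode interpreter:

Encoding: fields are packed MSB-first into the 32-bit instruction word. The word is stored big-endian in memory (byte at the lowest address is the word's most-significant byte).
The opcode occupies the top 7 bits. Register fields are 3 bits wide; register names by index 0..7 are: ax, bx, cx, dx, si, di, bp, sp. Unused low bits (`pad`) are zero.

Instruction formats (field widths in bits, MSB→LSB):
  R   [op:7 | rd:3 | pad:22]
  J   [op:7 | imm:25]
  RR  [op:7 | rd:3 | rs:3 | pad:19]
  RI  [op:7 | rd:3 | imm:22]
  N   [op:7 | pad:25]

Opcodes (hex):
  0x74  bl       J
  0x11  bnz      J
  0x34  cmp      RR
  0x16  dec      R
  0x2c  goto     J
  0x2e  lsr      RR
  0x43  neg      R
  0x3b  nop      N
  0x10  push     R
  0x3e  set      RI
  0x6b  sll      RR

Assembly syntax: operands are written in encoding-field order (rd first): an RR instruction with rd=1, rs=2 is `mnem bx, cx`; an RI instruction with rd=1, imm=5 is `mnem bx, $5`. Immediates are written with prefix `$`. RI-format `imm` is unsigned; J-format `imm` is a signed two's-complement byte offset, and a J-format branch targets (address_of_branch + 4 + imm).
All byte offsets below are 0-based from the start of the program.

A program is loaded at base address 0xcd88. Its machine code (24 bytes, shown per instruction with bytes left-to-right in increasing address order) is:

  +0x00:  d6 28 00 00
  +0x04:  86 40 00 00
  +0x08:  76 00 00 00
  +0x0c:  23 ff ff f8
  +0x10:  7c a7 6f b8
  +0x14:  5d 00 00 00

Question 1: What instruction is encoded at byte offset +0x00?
sll ax, di

off 0x00: read d6 28 00 00 as big → 0xd6280000
  opcode bits[31:25]=0x6b: sll/RR
  rd@[24:22]=0x0 ⇒ ax
  rs@[21:19]=0x5 ⇒ di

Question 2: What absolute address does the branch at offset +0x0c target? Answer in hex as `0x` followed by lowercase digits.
[0c] 23 ff ff f8 → 0x23fffff8
  opcode bits[31:25]=0x11: bnz/J
  [24:0] imm=33554424 (s25→-8) = $-8
  target = base 0xcd88 + off 0x0c + 4 + imm -8 = 0xcd90

0xcd90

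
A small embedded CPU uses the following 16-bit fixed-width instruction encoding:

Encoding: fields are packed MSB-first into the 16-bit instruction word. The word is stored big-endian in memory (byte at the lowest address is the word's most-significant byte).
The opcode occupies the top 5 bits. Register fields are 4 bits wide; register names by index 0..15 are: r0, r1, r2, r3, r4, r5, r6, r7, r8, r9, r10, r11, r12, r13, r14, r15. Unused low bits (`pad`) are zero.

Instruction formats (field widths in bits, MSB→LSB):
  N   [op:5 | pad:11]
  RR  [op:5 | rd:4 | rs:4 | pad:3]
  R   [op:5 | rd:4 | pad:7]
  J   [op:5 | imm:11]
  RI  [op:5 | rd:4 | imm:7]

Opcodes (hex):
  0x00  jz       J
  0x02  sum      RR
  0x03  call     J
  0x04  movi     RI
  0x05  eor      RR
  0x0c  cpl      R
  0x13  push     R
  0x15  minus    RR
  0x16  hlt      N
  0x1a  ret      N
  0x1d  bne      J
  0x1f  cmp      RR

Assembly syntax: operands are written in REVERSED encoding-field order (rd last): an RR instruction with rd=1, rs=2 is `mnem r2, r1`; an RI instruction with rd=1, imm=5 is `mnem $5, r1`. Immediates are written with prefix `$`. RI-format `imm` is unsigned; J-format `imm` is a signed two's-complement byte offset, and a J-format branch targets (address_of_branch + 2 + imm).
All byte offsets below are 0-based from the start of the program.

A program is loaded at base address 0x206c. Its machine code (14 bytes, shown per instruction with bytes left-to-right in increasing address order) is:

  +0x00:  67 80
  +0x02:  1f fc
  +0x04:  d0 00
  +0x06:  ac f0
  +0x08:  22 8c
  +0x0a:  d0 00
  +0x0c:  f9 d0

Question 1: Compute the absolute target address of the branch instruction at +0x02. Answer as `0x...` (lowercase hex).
+0x02: 1f fc ⇒ word 0x1ffc (big)
  op=0x1ffc>>11=0x3 ⇒ call (J)
  imm@[10:0]=0x7fc (s11→-4) ⇒ $-4
  target = base 0x206c + off 0x02 + 2 + imm -4 = 0x206c

0x206c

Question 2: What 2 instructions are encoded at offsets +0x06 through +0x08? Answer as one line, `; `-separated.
minus r14, r9; movi $12, r5

off 0x06: read ac f0 as big → 0xacf0
  op=0xacf0>>11=0x15 ⇒ minus (RR)
  rd: (w>>7)&0xf=0x9 → r9
  rs: (w>>3)&0xf=0xe → r14
off 0x08: read 22 8c as big → 0x228c
  op=0x228c>>11=0x4 ⇒ movi (RI)
  rd: (w>>7)&0xf=0x5 → r5
  imm: (w>>0)&0x7f=0xc → $12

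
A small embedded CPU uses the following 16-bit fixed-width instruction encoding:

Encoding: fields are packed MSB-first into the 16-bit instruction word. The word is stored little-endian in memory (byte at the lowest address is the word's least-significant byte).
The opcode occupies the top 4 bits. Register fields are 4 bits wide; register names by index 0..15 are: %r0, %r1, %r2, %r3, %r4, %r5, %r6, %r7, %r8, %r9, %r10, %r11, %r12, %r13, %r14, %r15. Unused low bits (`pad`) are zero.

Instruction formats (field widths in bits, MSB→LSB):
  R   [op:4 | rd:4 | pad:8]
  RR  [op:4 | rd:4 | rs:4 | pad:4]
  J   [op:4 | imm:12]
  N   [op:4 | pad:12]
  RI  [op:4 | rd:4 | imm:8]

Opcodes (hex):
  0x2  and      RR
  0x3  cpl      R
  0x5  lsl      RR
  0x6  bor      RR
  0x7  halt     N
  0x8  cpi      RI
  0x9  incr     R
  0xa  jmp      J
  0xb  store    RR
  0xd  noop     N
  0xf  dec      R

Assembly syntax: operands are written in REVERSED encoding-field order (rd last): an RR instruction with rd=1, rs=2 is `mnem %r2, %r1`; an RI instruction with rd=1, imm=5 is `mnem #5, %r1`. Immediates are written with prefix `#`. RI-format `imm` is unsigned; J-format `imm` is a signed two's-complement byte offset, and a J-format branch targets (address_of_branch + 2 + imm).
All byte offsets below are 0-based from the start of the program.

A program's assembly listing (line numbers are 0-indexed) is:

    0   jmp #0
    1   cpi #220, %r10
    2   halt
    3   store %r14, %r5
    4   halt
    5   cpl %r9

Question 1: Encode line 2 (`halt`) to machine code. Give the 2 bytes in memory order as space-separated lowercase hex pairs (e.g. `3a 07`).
L2: halt op=0x7:4|pad=0:12 ⇒ 0x7000 ⇒ little 00 70

00 70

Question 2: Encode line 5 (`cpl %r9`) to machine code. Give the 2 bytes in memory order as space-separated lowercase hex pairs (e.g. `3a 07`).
line 5 (cpl): pack op=0x3:4|rd=9:4|pad=0:8 = 0x3900; little→ 00 39

00 39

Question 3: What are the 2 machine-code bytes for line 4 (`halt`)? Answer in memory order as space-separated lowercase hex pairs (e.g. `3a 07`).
line 4 (halt): pack op=0x7:4|pad=0:12 = 0x7000; little→ 00 70

00 70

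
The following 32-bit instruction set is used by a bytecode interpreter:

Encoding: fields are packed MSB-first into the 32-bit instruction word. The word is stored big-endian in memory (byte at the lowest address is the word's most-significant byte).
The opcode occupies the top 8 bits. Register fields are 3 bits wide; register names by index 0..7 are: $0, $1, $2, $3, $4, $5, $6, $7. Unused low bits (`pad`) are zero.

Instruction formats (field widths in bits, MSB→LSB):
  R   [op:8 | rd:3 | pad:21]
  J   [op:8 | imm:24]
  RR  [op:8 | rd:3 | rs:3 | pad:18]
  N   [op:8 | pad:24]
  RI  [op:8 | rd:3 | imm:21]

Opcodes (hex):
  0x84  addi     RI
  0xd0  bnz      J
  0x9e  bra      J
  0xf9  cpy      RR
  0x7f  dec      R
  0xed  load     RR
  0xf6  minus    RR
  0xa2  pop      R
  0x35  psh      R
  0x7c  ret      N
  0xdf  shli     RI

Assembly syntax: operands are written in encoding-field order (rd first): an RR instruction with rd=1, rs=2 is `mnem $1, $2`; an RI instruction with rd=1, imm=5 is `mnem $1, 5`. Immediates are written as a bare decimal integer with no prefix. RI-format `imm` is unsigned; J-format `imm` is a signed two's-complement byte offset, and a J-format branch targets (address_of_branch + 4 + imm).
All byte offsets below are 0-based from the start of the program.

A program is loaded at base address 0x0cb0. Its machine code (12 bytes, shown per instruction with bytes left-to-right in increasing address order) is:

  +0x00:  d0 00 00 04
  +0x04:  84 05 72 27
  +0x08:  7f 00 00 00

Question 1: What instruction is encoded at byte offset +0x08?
dec $0

off 0x08: read 7f 00 00 00 as big → 0x7f000000
  opcode bits[31:24]=0x7f: dec/R
  rd: (w>>21)&0x7=0x0 → $0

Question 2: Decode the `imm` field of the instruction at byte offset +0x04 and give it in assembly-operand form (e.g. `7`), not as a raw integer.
@+04  big-endian(84 05 72 27) = 0x84057227
  opcode bits[31:24]=0x84: addi/RI
  rd@[23:21]=0x0 ⇒ $0
  imm@[20:0]=0x57227 ⇒ 356903

356903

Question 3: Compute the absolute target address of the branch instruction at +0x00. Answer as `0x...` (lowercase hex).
0x0cb8

@+00  big-endian(d0 00 00 04) = 0xd0000004
  top 8b → 0xd0 → bnz [J]
  [23:0] imm=4 = 4
  target = base 0x0cb0 + off 0x00 + 4 + imm 4 = 0x0cb8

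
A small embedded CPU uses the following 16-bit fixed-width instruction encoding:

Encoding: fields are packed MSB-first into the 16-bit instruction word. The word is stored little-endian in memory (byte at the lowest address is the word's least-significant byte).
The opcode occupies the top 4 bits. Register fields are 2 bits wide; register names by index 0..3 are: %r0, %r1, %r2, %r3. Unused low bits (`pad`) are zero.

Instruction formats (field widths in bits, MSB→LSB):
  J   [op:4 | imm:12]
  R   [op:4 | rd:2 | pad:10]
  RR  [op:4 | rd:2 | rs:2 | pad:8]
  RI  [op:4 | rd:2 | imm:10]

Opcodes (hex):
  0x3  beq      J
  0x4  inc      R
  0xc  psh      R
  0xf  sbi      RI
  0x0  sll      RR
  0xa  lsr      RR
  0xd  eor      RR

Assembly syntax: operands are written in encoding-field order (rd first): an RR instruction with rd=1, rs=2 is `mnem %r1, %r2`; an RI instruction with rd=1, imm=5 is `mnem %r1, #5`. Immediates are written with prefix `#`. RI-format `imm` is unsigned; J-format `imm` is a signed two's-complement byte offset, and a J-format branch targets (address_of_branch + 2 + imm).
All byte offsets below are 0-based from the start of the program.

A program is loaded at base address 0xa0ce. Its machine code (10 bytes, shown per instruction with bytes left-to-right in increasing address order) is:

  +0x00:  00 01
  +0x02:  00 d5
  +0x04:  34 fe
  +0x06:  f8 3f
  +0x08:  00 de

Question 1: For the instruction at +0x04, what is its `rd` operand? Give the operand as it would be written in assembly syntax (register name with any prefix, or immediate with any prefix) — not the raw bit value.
%r3

off 0x04: read 34 fe as little → 0xfe34
  top 4b → 0xf → sbi [RI]
  rd: (w>>10)&0x3=0x3 → %r3
  imm: (w>>0)&0x3ff=0x234 → #564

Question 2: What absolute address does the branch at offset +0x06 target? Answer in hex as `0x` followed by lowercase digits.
off 0x06: read f8 3f as little → 0x3ff8
  top 4b → 0x3 → beq [J]
  imm: (w>>0)&0xfff=0xff8 (s12→-8) → #-8
  target = base 0xa0ce + off 0x06 + 2 + imm -8 = 0xa0ce

0xa0ce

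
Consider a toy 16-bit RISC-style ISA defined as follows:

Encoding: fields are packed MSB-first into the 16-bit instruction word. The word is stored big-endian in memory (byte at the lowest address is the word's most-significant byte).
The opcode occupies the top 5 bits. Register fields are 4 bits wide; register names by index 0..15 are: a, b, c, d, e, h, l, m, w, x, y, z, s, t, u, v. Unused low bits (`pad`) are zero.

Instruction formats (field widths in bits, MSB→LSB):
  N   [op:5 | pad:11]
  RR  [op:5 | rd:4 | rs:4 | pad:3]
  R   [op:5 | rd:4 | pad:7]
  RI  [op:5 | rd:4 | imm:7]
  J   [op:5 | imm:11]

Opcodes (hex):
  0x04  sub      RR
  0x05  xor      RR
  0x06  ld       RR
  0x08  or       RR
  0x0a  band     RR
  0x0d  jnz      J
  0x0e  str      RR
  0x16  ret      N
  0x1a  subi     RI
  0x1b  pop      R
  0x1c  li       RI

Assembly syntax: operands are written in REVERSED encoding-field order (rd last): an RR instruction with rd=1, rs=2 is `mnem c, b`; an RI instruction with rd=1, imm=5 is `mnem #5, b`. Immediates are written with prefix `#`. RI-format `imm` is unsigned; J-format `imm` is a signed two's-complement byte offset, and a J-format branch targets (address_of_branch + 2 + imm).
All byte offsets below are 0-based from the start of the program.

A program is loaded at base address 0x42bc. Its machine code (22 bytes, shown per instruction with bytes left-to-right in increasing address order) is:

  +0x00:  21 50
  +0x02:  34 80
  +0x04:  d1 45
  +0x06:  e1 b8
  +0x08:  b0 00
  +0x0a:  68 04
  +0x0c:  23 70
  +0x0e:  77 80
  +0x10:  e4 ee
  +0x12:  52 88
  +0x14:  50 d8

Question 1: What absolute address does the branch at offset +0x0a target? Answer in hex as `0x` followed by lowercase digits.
0x42cc

@+0a  big-endian(68 04) = 0x6804
  opcode bits[15:11]=0xd: jnz/J
  imm@[10:0]=0x4 ⇒ #4
  target = base 0x42bc + off 0x0a + 2 + imm 4 = 0x42cc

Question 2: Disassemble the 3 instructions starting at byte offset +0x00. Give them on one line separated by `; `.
+0x00: 21 50 ⇒ word 0x2150 (big)
  opcode bits[15:11]=0x4: sub/RR
  [10:7] rd=2 = c
  [6:3] rs=10 = y
+0x02: 34 80 ⇒ word 0x3480 (big)
  opcode bits[15:11]=0x6: ld/RR
  [10:7] rd=9 = x
  [6:3] rs=0 = a
+0x04: d1 45 ⇒ word 0xd145 (big)
  opcode bits[15:11]=0x1a: subi/RI
  [10:7] rd=2 = c
  [6:0] imm=69 = #69

sub y, c; ld a, x; subi #69, c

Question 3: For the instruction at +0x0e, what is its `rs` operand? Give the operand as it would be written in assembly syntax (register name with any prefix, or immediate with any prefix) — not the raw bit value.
[0e] 77 80 → 0x7780
  opcode bits[15:11]=0xe: str/RR
  rd@[10:7]=0xf ⇒ v
  rs@[6:3]=0x0 ⇒ a

a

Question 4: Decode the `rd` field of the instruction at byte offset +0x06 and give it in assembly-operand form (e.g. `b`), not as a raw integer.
d

[06] e1 b8 → 0xe1b8
  top 5b → 0x1c → li [RI]
  rd@[10:7]=0x3 ⇒ d
  imm@[6:0]=0x38 ⇒ #56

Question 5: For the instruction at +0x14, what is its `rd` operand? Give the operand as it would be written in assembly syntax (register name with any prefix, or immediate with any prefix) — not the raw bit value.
b

@+14  big-endian(50 d8) = 0x50d8
  top 5b → 0xa → band [RR]
  [10:7] rd=1 = b
  [6:3] rs=11 = z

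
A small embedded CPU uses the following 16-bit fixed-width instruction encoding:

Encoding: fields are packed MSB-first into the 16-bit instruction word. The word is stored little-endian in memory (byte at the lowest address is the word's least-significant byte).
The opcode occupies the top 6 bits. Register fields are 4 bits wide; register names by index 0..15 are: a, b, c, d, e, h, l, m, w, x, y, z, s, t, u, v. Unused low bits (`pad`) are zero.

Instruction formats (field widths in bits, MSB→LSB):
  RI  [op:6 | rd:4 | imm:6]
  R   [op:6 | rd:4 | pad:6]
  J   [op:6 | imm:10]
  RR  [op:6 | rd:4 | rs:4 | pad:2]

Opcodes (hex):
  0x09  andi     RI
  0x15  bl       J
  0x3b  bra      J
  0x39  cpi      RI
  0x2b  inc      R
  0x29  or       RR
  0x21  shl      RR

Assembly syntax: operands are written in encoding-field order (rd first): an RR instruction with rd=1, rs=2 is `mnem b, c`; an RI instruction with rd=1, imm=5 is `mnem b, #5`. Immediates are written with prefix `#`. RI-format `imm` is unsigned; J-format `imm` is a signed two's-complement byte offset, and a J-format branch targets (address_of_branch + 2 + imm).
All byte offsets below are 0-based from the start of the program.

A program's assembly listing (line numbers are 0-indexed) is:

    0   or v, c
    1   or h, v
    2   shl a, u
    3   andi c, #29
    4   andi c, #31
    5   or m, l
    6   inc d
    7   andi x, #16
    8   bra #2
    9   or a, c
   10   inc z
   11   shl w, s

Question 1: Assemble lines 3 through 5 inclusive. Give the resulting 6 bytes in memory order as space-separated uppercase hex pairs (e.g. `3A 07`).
9D 24 9F 24 D8 A5

3. andi fields op=0x9:6|rd=2:4|imm=29:6 → word 249dh → 9d 24
4. andi fields op=0x9:6|rd=2:4|imm=31:6 → word 249fh → 9f 24
5. or fields op=0x29:6|rd=7:4|rs=6:4|pad=0:2 → word a5d8h → d8 a5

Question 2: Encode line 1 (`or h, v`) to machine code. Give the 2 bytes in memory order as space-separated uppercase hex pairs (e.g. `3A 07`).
line 1 (or): pack op=0x29:6|rd=5:4|rs=15:4|pad=0:2 = 0xa57c; little→ 7c a5

7C A5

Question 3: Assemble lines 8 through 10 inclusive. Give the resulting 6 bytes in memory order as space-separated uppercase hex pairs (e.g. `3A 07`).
02 EC 08 A4 C0 AE

line 8 (bra): pack op=0x3b:6|imm=2:10 = 0xec02; little→ 02 ec
line 9 (or): pack op=0x29:6|rd=0:4|rs=2:4|pad=0:2 = 0xa408; little→ 08 a4
line 10 (inc): pack op=0x2b:6|rd=11:4|pad=0:6 = 0xaec0; little→ c0 ae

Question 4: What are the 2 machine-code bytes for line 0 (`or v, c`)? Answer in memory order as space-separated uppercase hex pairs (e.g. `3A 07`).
C8 A7

0. or fields op=0x29:6|rd=15:4|rs=2:4|pad=0:2 → word a7c8h → c8 a7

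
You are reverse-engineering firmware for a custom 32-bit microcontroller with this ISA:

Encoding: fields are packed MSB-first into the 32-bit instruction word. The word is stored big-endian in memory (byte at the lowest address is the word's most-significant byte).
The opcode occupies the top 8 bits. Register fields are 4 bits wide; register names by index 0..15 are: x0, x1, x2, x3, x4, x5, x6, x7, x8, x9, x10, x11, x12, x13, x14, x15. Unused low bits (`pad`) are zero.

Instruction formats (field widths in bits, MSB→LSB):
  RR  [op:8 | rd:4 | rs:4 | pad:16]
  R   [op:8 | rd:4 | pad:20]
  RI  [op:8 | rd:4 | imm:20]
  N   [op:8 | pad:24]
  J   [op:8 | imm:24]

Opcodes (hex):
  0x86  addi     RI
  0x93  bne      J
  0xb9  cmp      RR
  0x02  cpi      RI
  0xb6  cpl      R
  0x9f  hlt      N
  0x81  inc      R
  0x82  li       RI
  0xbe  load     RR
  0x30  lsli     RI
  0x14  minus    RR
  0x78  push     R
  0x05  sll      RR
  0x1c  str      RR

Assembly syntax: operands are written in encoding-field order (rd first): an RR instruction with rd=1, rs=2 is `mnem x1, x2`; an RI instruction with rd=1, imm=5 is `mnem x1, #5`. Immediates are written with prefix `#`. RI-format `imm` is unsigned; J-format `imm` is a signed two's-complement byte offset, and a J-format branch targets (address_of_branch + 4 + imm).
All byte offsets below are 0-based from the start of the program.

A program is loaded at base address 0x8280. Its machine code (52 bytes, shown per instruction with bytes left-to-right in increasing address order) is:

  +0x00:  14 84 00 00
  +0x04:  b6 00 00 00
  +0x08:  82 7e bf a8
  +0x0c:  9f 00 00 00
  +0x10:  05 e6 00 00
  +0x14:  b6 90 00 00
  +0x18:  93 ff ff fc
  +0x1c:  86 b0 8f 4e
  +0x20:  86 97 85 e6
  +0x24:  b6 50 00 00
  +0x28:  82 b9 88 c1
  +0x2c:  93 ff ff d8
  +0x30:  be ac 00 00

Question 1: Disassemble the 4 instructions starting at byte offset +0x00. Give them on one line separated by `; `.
minus x8, x4; cpl x0; li x7, #966568; hlt

[00] 14 84 00 00 → 0x14840000
  top 8b → 0x14 → minus [RR]
  rd: (w>>20)&0xf=0x8 → x8
  rs: (w>>16)&0xf=0x4 → x4
[04] b6 00 00 00 → 0xb6000000
  top 8b → 0xb6 → cpl [R]
  rd: (w>>20)&0xf=0x0 → x0
[08] 82 7e bf a8 → 0x827ebfa8
  top 8b → 0x82 → li [RI]
  rd: (w>>20)&0xf=0x7 → x7
  imm: (w>>0)&0xfffff=0xebfa8 → #966568
[0c] 9f 00 00 00 → 0x9f000000
  top 8b → 0x9f → hlt [N]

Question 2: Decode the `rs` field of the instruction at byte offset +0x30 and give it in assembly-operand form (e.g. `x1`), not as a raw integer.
x12

+0x30: be ac 00 00 ⇒ word 0xbeac0000 (big)
  op=0xbeac0000>>24=0xbe ⇒ load (RR)
  rd@[23:20]=0xa ⇒ x10
  rs@[19:16]=0xc ⇒ x12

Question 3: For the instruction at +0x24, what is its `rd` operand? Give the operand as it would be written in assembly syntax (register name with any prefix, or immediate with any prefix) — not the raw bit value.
off 0x24: read b6 50 00 00 as big → 0xb6500000
  top 8b → 0xb6 → cpl [R]
  rd: (w>>20)&0xf=0x5 → x5

x5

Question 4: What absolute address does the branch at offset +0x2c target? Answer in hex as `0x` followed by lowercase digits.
[2c] 93 ff ff d8 → 0x93ffffd8
  top 8b → 0x93 → bne [J]
  [23:0] imm=16777176 (s24→-40) = #-40
  target = base 0x8280 + off 0x2c + 4 + imm -40 = 0x8288

0x8288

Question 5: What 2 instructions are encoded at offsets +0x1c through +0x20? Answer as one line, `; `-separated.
off 0x1c: read 86 b0 8f 4e as big → 0x86b08f4e
  top 8b → 0x86 → addi [RI]
  rd: (w>>20)&0xf=0xb → x11
  imm: (w>>0)&0xfffff=0x8f4e → #36686
off 0x20: read 86 97 85 e6 as big → 0x869785e6
  top 8b → 0x86 → addi [RI]
  rd: (w>>20)&0xf=0x9 → x9
  imm: (w>>0)&0xfffff=0x785e6 → #493030

addi x11, #36686; addi x9, #493030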